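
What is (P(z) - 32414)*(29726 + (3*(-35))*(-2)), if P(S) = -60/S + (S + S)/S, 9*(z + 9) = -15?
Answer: -970117242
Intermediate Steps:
z = -32/3 (z = -9 + (⅑)*(-15) = -9 - 5/3 = -32/3 ≈ -10.667)
P(S) = 2 - 60/S (P(S) = -60/S + (2*S)/S = -60/S + 2 = 2 - 60/S)
(P(z) - 32414)*(29726 + (3*(-35))*(-2)) = ((2 - 60/(-32/3)) - 32414)*(29726 + (3*(-35))*(-2)) = ((2 - 60*(-3/32)) - 32414)*(29726 - 105*(-2)) = ((2 + 45/8) - 32414)*(29726 + 210) = (61/8 - 32414)*29936 = -259251/8*29936 = -970117242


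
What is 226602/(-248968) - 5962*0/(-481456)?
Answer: -113301/124484 ≈ -0.91016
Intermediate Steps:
226602/(-248968) - 5962*0/(-481456) = 226602*(-1/248968) + 0*(-1/481456) = -113301/124484 + 0 = -113301/124484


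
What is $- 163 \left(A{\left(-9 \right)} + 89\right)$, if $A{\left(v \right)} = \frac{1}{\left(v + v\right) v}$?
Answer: $- \frac{2350297}{162} \approx -14508.0$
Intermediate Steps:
$A{\left(v \right)} = \frac{1}{2 v^{2}}$ ($A{\left(v \right)} = \frac{1}{2 v v} = \frac{\frac{1}{2} \frac{1}{v}}{v} = \frac{1}{2 v^{2}}$)
$- 163 \left(A{\left(-9 \right)} + 89\right) = - 163 \left(\frac{1}{2 \cdot 81} + 89\right) = - 163 \left(\frac{1}{2} \cdot \frac{1}{81} + 89\right) = - 163 \left(\frac{1}{162} + 89\right) = \left(-163\right) \frac{14419}{162} = - \frac{2350297}{162}$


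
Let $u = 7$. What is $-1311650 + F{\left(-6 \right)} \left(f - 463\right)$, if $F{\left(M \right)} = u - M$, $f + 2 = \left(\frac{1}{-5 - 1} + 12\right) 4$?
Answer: $- \frac{3951239}{3} \approx -1.3171 \cdot 10^{6}$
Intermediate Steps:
$f = \frac{136}{3}$ ($f = -2 + \left(\frac{1}{-5 - 1} + 12\right) 4 = -2 + \left(\frac{1}{-6} + 12\right) 4 = -2 + \left(- \frac{1}{6} + 12\right) 4 = -2 + \frac{71}{6} \cdot 4 = -2 + \frac{142}{3} = \frac{136}{3} \approx 45.333$)
$F{\left(M \right)} = 7 - M$
$-1311650 + F{\left(-6 \right)} \left(f - 463\right) = -1311650 + \left(7 - -6\right) \left(\frac{136}{3} - 463\right) = -1311650 + \left(7 + 6\right) \left(- \frac{1253}{3}\right) = -1311650 + 13 \left(- \frac{1253}{3}\right) = -1311650 - \frac{16289}{3} = - \frac{3951239}{3}$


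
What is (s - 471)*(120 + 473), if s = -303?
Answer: -458982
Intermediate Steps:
(s - 471)*(120 + 473) = (-303 - 471)*(120 + 473) = -774*593 = -458982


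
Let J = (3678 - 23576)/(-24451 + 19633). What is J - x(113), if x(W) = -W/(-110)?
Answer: 74743/24090 ≈ 3.1027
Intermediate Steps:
J = 9949/2409 (J = -19898/(-4818) = -19898*(-1/4818) = 9949/2409 ≈ 4.1299)
x(W) = W/110 (x(W) = -W*(-1)/110 = -(-1)*W/110 = W/110)
J - x(113) = 9949/2409 - 113/110 = 74743/24090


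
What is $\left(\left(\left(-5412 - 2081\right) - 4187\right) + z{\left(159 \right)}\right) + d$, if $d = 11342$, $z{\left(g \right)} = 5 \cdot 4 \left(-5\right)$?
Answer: $-438$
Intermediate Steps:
$z{\left(g \right)} = -100$ ($z{\left(g \right)} = 20 \left(-5\right) = -100$)
$\left(\left(\left(-5412 - 2081\right) - 4187\right) + z{\left(159 \right)}\right) + d = \left(\left(\left(-5412 - 2081\right) - 4187\right) - 100\right) + 11342 = \left(\left(-7493 - 4187\right) - 100\right) + 11342 = \left(-11680 - 100\right) + 11342 = -11780 + 11342 = -438$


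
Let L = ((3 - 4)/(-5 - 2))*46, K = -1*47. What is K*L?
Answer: -2162/7 ≈ -308.86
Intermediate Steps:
K = -47
L = 46/7 (L = -1/(-7)*46 = -1*(-⅐)*46 = (⅐)*46 = 46/7 ≈ 6.5714)
K*L = -47*46/7 = -2162/7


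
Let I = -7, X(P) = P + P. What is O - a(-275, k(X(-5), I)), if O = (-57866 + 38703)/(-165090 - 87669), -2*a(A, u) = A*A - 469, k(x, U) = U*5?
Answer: 9498196865/252759 ≈ 37578.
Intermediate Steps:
X(P) = 2*P
k(x, U) = 5*U
a(A, u) = 469/2 - A²/2 (a(A, u) = -(A*A - 469)/2 = -(A² - 469)/2 = -(-469 + A²)/2 = 469/2 - A²/2)
O = 19163/252759 (O = -19163/(-252759) = -19163*(-1/252759) = 19163/252759 ≈ 0.075815)
O - a(-275, k(X(-5), I)) = 19163/252759 - (469/2 - ½*(-275)²) = 19163/252759 - (469/2 - ½*75625) = 19163/252759 - (469/2 - 75625/2) = 19163/252759 - 1*(-37578) = 19163/252759 + 37578 = 9498196865/252759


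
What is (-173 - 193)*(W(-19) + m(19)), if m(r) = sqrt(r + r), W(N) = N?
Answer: 6954 - 366*sqrt(38) ≈ 4697.8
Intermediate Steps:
m(r) = sqrt(2)*sqrt(r) (m(r) = sqrt(2*r) = sqrt(2)*sqrt(r))
(-173 - 193)*(W(-19) + m(19)) = (-173 - 193)*(-19 + sqrt(2)*sqrt(19)) = -366*(-19 + sqrt(38)) = 6954 - 366*sqrt(38)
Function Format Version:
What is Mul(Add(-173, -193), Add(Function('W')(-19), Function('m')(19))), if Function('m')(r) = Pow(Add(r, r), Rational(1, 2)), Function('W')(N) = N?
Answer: Add(6954, Mul(-366, Pow(38, Rational(1, 2)))) ≈ 4697.8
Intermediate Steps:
Function('m')(r) = Mul(Pow(2, Rational(1, 2)), Pow(r, Rational(1, 2))) (Function('m')(r) = Pow(Mul(2, r), Rational(1, 2)) = Mul(Pow(2, Rational(1, 2)), Pow(r, Rational(1, 2))))
Mul(Add(-173, -193), Add(Function('W')(-19), Function('m')(19))) = Mul(Add(-173, -193), Add(-19, Mul(Pow(2, Rational(1, 2)), Pow(19, Rational(1, 2))))) = Mul(-366, Add(-19, Pow(38, Rational(1, 2)))) = Add(6954, Mul(-366, Pow(38, Rational(1, 2))))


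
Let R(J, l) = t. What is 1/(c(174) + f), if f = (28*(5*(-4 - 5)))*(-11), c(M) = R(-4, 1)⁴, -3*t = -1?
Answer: 81/1122661 ≈ 7.2150e-5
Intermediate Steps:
t = ⅓ (t = -⅓*(-1) = ⅓ ≈ 0.33333)
R(J, l) = ⅓
c(M) = 1/81 (c(M) = (⅓)⁴ = 1/81)
f = 13860 (f = (28*(5*(-9)))*(-11) = (28*(-45))*(-11) = -1260*(-11) = 13860)
1/(c(174) + f) = 1/(1/81 + 13860) = 1/(1122661/81) = 81/1122661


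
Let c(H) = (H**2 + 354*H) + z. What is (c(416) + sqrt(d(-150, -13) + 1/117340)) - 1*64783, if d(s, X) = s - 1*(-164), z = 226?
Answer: 255763 + 9*sqrt(594943135)/58670 ≈ 2.5577e+5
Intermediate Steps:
d(s, X) = 164 + s (d(s, X) = s + 164 = 164 + s)
c(H) = 226 + H**2 + 354*H (c(H) = (H**2 + 354*H) + 226 = 226 + H**2 + 354*H)
(c(416) + sqrt(d(-150, -13) + 1/117340)) - 1*64783 = ((226 + 416**2 + 354*416) + sqrt((164 - 150) + 1/117340)) - 1*64783 = ((226 + 173056 + 147264) + sqrt(14 + 1/117340)) - 64783 = (320546 + sqrt(1642761/117340)) - 64783 = (320546 + 9*sqrt(594943135)/58670) - 64783 = 255763 + 9*sqrt(594943135)/58670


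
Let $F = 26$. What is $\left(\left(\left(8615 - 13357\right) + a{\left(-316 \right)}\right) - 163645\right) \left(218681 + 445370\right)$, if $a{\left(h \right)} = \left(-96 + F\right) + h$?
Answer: $-112073879423$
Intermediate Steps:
$a{\left(h \right)} = -70 + h$ ($a{\left(h \right)} = \left(-96 + 26\right) + h = -70 + h$)
$\left(\left(\left(8615 - 13357\right) + a{\left(-316 \right)}\right) - 163645\right) \left(218681 + 445370\right) = \left(\left(\left(8615 - 13357\right) - 386\right) - 163645\right) \left(218681 + 445370\right) = \left(\left(-4742 - 386\right) - 163645\right) 664051 = \left(-5128 - 163645\right) 664051 = \left(-168773\right) 664051 = -112073879423$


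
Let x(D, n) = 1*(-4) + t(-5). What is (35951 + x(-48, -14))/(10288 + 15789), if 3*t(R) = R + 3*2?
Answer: 107842/78231 ≈ 1.3785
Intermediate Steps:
t(R) = 2 + R/3 (t(R) = (R + 3*2)/3 = (R + 6)/3 = (6 + R)/3 = 2 + R/3)
x(D, n) = -11/3 (x(D, n) = 1*(-4) + (2 + (⅓)*(-5)) = -4 + (2 - 5/3) = -4 + ⅓ = -11/3)
(35951 + x(-48, -14))/(10288 + 15789) = (35951 - 11/3)/(10288 + 15789) = (107842/3)/26077 = (107842/3)*(1/26077) = 107842/78231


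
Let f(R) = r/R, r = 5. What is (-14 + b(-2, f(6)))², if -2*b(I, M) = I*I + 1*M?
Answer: 38809/144 ≈ 269.51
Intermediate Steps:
f(R) = 5/R
b(I, M) = -M/2 - I²/2 (b(I, M) = -(I*I + 1*M)/2 = -(I² + M)/2 = -(M + I²)/2 = -M/2 - I²/2)
(-14 + b(-2, f(6)))² = (-14 + (-5/(2*6) - ½*(-2)²))² = (-14 + (-5/(2*6) - ½*4))² = (-14 + (-½*⅚ - 2))² = (-14 + (-5/12 - 2))² = (-14 - 29/12)² = (-197/12)² = 38809/144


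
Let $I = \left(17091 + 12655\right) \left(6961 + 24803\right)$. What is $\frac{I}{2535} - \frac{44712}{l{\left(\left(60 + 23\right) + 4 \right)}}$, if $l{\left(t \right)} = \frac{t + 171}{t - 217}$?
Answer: $\frac{14361480064}{36335} \approx 3.9525 \cdot 10^{5}$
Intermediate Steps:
$I = 944851944$ ($I = 29746 \cdot 31764 = 944851944$)
$l{\left(t \right)} = \frac{171 + t}{-217 + t}$
$\frac{I}{2535} - \frac{44712}{l{\left(\left(60 + 23\right) + 4 \right)}} = \frac{944851944}{2535} - \frac{44712}{\frac{1}{-217 + \left(\left(60 + 23\right) + 4\right)} \left(171 + \left(\left(60 + 23\right) + 4\right)\right)} = 944851944 \cdot \frac{1}{2535} - \frac{44712}{\frac{1}{-217 + \left(83 + 4\right)} \left(171 + \left(83 + 4\right)\right)} = \frac{314950648}{845} - \frac{44712}{\frac{1}{-217 + 87} \left(171 + 87\right)} = \frac{314950648}{845} - \frac{44712}{\frac{1}{-130} \cdot 258} = \frac{314950648}{845} - \frac{44712}{\left(- \frac{1}{130}\right) 258} = \frac{314950648}{845} - \frac{44712}{- \frac{129}{65}} = \frac{314950648}{845} - - \frac{968760}{43} = \frac{314950648}{845} + \frac{968760}{43} = \frac{14361480064}{36335}$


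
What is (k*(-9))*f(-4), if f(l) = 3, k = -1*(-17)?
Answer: -459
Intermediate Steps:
k = 17
(k*(-9))*f(-4) = (17*(-9))*3 = -153*3 = -459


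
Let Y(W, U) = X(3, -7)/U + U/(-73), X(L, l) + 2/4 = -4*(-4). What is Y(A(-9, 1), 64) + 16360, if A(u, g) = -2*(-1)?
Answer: 152861911/9344 ≈ 16359.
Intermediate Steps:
X(L, l) = 31/2 (X(L, l) = -1/2 - 4*(-4) = -1/2 + 16 = 31/2)
A(u, g) = 2
Y(W, U) = -U/73 + 31/(2*U) (Y(W, U) = 31/(2*U) + U/(-73) = 31/(2*U) + U*(-1/73) = 31/(2*U) - U/73 = -U/73 + 31/(2*U))
Y(A(-9, 1), 64) + 16360 = (-1/73*64 + (31/2)/64) + 16360 = (-64/73 + (31/2)*(1/64)) + 16360 = (-64/73 + 31/128) + 16360 = -5929/9344 + 16360 = 152861911/9344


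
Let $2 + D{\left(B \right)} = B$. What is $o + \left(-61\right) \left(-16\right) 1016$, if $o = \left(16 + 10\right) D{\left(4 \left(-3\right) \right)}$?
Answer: $991252$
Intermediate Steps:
$D{\left(B \right)} = -2 + B$
$o = -364$ ($o = \left(16 + 10\right) \left(-2 + 4 \left(-3\right)\right) = 26 \left(-2 - 12\right) = 26 \left(-14\right) = -364$)
$o + \left(-61\right) \left(-16\right) 1016 = -364 + \left(-61\right) \left(-16\right) 1016 = -364 + 976 \cdot 1016 = -364 + 991616 = 991252$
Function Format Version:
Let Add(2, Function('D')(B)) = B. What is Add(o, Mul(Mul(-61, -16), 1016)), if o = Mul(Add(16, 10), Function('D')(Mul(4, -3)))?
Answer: 991252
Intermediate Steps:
Function('D')(B) = Add(-2, B)
o = -364 (o = Mul(Add(16, 10), Add(-2, Mul(4, -3))) = Mul(26, Add(-2, -12)) = Mul(26, -14) = -364)
Add(o, Mul(Mul(-61, -16), 1016)) = Add(-364, Mul(Mul(-61, -16), 1016)) = Add(-364, Mul(976, 1016)) = Add(-364, 991616) = 991252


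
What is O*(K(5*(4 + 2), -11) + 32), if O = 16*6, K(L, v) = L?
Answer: 5952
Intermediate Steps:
O = 96
O*(K(5*(4 + 2), -11) + 32) = 96*(5*(4 + 2) + 32) = 96*(5*6 + 32) = 96*(30 + 32) = 96*62 = 5952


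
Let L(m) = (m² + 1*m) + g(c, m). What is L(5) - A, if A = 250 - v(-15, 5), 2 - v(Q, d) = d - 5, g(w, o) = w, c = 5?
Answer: -213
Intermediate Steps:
L(m) = 5 + m + m² (L(m) = (m² + 1*m) + 5 = (m² + m) + 5 = (m + m²) + 5 = 5 + m + m²)
v(Q, d) = 7 - d (v(Q, d) = 2 - (d - 5) = 2 - (-5 + d) = 2 + (5 - d) = 7 - d)
A = 248 (A = 250 - (7 - 1*5) = 250 - (7 - 5) = 250 - 1*2 = 250 - 2 = 248)
L(5) - A = (5 + 5 + 5²) - 1*248 = (5 + 5 + 25) - 248 = 35 - 248 = -213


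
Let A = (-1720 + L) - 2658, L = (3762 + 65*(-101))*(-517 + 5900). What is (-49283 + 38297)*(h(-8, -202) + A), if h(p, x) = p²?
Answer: 165810192918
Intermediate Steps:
L = -15088549 (L = (3762 - 6565)*5383 = -2803*5383 = -15088549)
A = -15092927 (A = (-1720 - 15088549) - 2658 = -15090269 - 2658 = -15092927)
(-49283 + 38297)*(h(-8, -202) + A) = (-49283 + 38297)*((-8)² - 15092927) = -10986*(64 - 15092927) = -10986*(-15092863) = 165810192918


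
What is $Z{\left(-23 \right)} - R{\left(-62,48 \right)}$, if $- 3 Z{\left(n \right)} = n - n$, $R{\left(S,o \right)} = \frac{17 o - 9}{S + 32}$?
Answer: $\frac{269}{10} \approx 26.9$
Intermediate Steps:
$R{\left(S,o \right)} = \frac{-9 + 17 o}{32 + S}$
$Z{\left(n \right)} = 0$ ($Z{\left(n \right)} = - \frac{n - n}{3} = \left(- \frac{1}{3}\right) 0 = 0$)
$Z{\left(-23 \right)} - R{\left(-62,48 \right)} = 0 - \frac{-9 + 17 \cdot 48}{32 - 62} = 0 - \frac{-9 + 816}{-30} = 0 - \left(- \frac{1}{30}\right) 807 = 0 - - \frac{269}{10} = 0 + \frac{269}{10} = \frac{269}{10}$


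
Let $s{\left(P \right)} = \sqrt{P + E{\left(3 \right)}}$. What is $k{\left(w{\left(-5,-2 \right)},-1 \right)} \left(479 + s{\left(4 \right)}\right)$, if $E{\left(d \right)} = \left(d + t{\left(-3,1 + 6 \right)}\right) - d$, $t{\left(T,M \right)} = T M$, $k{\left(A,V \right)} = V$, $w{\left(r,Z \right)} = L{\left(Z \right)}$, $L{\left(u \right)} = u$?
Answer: $-479 - i \sqrt{17} \approx -479.0 - 4.1231 i$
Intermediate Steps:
$w{\left(r,Z \right)} = Z$
$t{\left(T,M \right)} = M T$
$E{\left(d \right)} = -21$ ($E{\left(d \right)} = \left(d + \left(1 + 6\right) \left(-3\right)\right) - d = \left(d + 7 \left(-3\right)\right) - d = \left(d - 21\right) - d = \left(-21 + d\right) - d = -21$)
$s{\left(P \right)} = \sqrt{-21 + P}$ ($s{\left(P \right)} = \sqrt{P - 21} = \sqrt{-21 + P}$)
$k{\left(w{\left(-5,-2 \right)},-1 \right)} \left(479 + s{\left(4 \right)}\right) = - (479 + \sqrt{-21 + 4}) = - (479 + \sqrt{-17}) = - (479 + i \sqrt{17}) = -479 - i \sqrt{17}$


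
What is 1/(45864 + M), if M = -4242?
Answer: 1/41622 ≈ 2.4026e-5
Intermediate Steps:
1/(45864 + M) = 1/(45864 - 4242) = 1/41622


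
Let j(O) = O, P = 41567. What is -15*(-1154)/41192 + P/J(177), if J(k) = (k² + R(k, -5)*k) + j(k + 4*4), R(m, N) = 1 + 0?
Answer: 1130468777/652872604 ≈ 1.7315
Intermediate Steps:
R(m, N) = 1
J(k) = 16 + k² + 2*k (J(k) = (k² + 1*k) + (k + 4*4) = (k² + k) + (k + 16) = (k + k²) + (16 + k) = 16 + k² + 2*k)
-15*(-1154)/41192 + P/J(177) = -15*(-1154)/41192 + 41567/(16 + 177² + 2*177) = 17310*(1/41192) + 41567/(16 + 31329 + 354) = 8655/20596 + 41567/31699 = 1130468777/652872604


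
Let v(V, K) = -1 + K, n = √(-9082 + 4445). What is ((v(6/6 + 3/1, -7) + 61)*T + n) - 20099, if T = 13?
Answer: -19410 + I*√4637 ≈ -19410.0 + 68.096*I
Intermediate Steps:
n = I*√4637 (n = √(-4637) = I*√4637 ≈ 68.095*I)
((v(6/6 + 3/1, -7) + 61)*T + n) - 20099 = (((-1 - 7) + 61)*13 + I*√4637) - 20099 = ((-8 + 61)*13 + I*√4637) - 20099 = (53*13 + I*√4637) - 20099 = (689 + I*√4637) - 20099 = -19410 + I*√4637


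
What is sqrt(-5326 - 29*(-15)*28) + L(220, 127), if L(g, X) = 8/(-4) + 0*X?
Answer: -2 + sqrt(6854) ≈ 80.789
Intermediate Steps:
L(g, X) = -2 (L(g, X) = 8*(-1/4) + 0 = -2 + 0 = -2)
sqrt(-5326 - 29*(-15)*28) + L(220, 127) = sqrt(-5326 - 29*(-15)*28) - 2 = sqrt(-5326 + 435*28) - 2 = sqrt(-5326 + 12180) - 2 = sqrt(6854) - 2 = -2 + sqrt(6854)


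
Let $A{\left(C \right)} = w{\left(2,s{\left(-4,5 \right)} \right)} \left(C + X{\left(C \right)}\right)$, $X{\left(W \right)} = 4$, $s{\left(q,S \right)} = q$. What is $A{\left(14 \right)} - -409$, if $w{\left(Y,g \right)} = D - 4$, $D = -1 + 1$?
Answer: $337$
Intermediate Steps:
$D = 0$
$w{\left(Y,g \right)} = -4$ ($w{\left(Y,g \right)} = 0 - 4 = -4$)
$A{\left(C \right)} = -16 - 4 C$ ($A{\left(C \right)} = - 4 \left(C + 4\right) = - 4 \left(4 + C\right) = -16 - 4 C$)
$A{\left(14 \right)} - -409 = \left(-16 - 56\right) - -409 = \left(-16 - 56\right) + 409 = -72 + 409 = 337$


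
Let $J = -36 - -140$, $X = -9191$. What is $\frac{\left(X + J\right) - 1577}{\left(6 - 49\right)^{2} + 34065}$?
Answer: $- \frac{5332}{17957} \approx -0.29693$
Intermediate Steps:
$J = 104$ ($J = -36 + 140 = 104$)
$\frac{\left(X + J\right) - 1577}{\left(6 - 49\right)^{2} + 34065} = \frac{\left(-9191 + 104\right) - 1577}{\left(6 - 49\right)^{2} + 34065} = \frac{-9087 - 1577}{\left(-43\right)^{2} + 34065} = - \frac{10664}{1849 + 34065} = - \frac{10664}{35914} = \left(-10664\right) \frac{1}{35914} = - \frac{5332}{17957}$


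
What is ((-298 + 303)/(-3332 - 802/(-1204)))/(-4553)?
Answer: 3010/9130873039 ≈ 3.2965e-7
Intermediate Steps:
((-298 + 303)/(-3332 - 802/(-1204)))/(-4553) = (5/(-3332 - 802*(-1/1204)))*(-1/4553) = (5/(-3332 + 401/602))*(-1/4553) = (5/(-2005463/602))*(-1/4553) = (5*(-602/2005463))*(-1/4553) = -3010/2005463*(-1/4553) = 3010/9130873039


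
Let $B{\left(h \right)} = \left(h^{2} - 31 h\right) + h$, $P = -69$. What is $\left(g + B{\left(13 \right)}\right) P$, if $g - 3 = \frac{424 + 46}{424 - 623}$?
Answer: $\frac{3025788}{199} \approx 15205.0$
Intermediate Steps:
$B{\left(h \right)} = h^{2} - 30 h$
$g = \frac{127}{199}$ ($g = 3 + \frac{424 + 46}{424 - 623} = 3 + \frac{470}{-199} = 3 + 470 \left(- \frac{1}{199}\right) = 3 - \frac{470}{199} = \frac{127}{199} \approx 0.63819$)
$\left(g + B{\left(13 \right)}\right) P = \left(\frac{127}{199} + 13 \left(-30 + 13\right)\right) \left(-69\right) = \left(\frac{127}{199} + 13 \left(-17\right)\right) \left(-69\right) = \left(\frac{127}{199} - 221\right) \left(-69\right) = \left(- \frac{43852}{199}\right) \left(-69\right) = \frac{3025788}{199}$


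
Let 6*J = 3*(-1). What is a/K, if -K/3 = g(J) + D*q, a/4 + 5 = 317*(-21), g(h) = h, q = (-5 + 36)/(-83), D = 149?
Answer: -4423568/27963 ≈ -158.19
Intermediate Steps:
q = -31/83 (q = 31*(-1/83) = -31/83 ≈ -0.37349)
J = -½ (J = (3*(-1))/6 = (⅙)*(-3) = -½ ≈ -0.50000)
a = -26648 (a = -20 + 4*(317*(-21)) = -20 + 4*(-6657) = -20 - 26628 = -26648)
K = 27963/166 (K = -3*(-½ + 149*(-31/83)) = -3*(-½ - 4619/83) = -3*(-9321/166) = 27963/166 ≈ 168.45)
a/K = -26648/27963/166 = -26648*166/27963 = -4423568/27963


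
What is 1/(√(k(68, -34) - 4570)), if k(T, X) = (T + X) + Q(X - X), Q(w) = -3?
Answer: -I*√4539/4539 ≈ -0.014843*I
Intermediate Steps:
k(T, X) = -3 + T + X (k(T, X) = (T + X) - 3 = -3 + T + X)
1/(√(k(68, -34) - 4570)) = 1/(√((-3 + 68 - 34) - 4570)) = 1/(√(31 - 4570)) = 1/(√(-4539)) = 1/(I*√4539) = -I*√4539/4539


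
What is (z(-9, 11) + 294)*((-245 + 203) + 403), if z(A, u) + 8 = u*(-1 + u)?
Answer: 142956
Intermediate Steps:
z(A, u) = -8 + u*(-1 + u)
(z(-9, 11) + 294)*((-245 + 203) + 403) = ((-8 + 11² - 1*11) + 294)*((-245 + 203) + 403) = ((-8 + 121 - 11) + 294)*(-42 + 403) = (102 + 294)*361 = 396*361 = 142956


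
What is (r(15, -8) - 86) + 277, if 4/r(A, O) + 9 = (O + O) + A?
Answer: 953/5 ≈ 190.60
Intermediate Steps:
r(A, O) = 4/(-9 + A + 2*O) (r(A, O) = 4/(-9 + ((O + O) + A)) = 4/(-9 + (2*O + A)) = 4/(-9 + (A + 2*O)) = 4/(-9 + A + 2*O))
(r(15, -8) - 86) + 277 = (4/(-9 + 15 + 2*(-8)) - 86) + 277 = (4/(-9 + 15 - 16) - 86) + 277 = (4/(-10) - 86) + 277 = (4*(-1/10) - 86) + 277 = (-2/5 - 86) + 277 = -432/5 + 277 = 953/5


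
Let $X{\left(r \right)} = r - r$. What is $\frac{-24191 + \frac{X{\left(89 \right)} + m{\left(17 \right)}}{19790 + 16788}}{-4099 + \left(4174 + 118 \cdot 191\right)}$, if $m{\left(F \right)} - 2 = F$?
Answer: $- \frac{884858379}{827138314} \approx -1.0698$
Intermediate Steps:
$m{\left(F \right)} = 2 + F$
$X{\left(r \right)} = 0$
$\frac{-24191 + \frac{X{\left(89 \right)} + m{\left(17 \right)}}{19790 + 16788}}{-4099 + \left(4174 + 118 \cdot 191\right)} = \frac{-24191 + \frac{0 + \left(2 + 17\right)}{19790 + 16788}}{-4099 + \left(4174 + 118 \cdot 191\right)} = \frac{-24191 + \frac{0 + 19}{36578}}{-4099 + \left(4174 + 22538\right)} = \frac{-24191 + 19 \cdot \frac{1}{36578}}{-4099 + 26712} = \frac{-24191 + \frac{19}{36578}}{22613} = \left(- \frac{884858379}{36578}\right) \frac{1}{22613} = - \frac{884858379}{827138314}$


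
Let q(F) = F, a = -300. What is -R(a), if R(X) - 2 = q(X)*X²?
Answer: 26999998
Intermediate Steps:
R(X) = 2 + X³ (R(X) = 2 + X*X² = 2 + X³)
-R(a) = -(2 + (-300)³) = -(2 - 27000000) = -1*(-26999998) = 26999998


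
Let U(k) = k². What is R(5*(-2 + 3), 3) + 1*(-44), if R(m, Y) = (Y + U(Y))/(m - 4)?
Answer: -32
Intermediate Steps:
R(m, Y) = (Y + Y²)/(-4 + m) (R(m, Y) = (Y + Y²)/(m - 4) = (Y + Y²)/(-4 + m))
R(5*(-2 + 3), 3) + 1*(-44) = 3*(1 + 3)/(-4 + 5*(-2 + 3)) + 1*(-44) = 3*4/(-4 + 5*1) - 44 = 3*4/(-4 + 5) - 44 = 3*4/1 - 44 = 3*1*4 - 44 = 12 - 44 = -32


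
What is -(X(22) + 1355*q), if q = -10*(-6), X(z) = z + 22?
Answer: -81344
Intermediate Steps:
X(z) = 22 + z
q = 60
-(X(22) + 1355*q) = -((22 + 22) + 1355*60) = -(44 + 81300) = -1*81344 = -81344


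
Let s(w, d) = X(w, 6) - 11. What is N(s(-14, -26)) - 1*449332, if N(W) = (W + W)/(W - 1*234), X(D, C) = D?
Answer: -116376938/259 ≈ -4.4933e+5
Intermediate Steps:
s(w, d) = -11 + w (s(w, d) = w - 11 = -11 + w)
N(W) = 2*W/(-234 + W) (N(W) = (2*W)/(W - 234) = (2*W)/(-234 + W) = 2*W/(-234 + W))
N(s(-14, -26)) - 1*449332 = 2*(-11 - 14)/(-234 + (-11 - 14)) - 1*449332 = 2*(-25)/(-234 - 25) - 449332 = 2*(-25)/(-259) - 449332 = 2*(-25)*(-1/259) - 449332 = 50/259 - 449332 = -116376938/259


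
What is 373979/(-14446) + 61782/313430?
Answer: -58161867599/2263904890 ≈ -25.691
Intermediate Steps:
373979/(-14446) + 61782/313430 = 373979*(-1/14446) + 61782*(1/313430) = -373979/14446 + 30891/156715 = -58161867599/2263904890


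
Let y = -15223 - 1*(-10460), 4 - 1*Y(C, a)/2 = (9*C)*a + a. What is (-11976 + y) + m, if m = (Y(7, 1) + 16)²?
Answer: -5923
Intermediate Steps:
Y(C, a) = 8 - 2*a - 18*C*a (Y(C, a) = 8 - 2*((9*C)*a + a) = 8 - 2*(9*C*a + a) = 8 - 2*(a + 9*C*a) = 8 + (-2*a - 18*C*a) = 8 - 2*a - 18*C*a)
y = -4763 (y = -15223 + 10460 = -4763)
m = 10816 (m = ((8 - 2*1 - 18*7*1) + 16)² = ((8 - 2 - 126) + 16)² = (-120 + 16)² = (-104)² = 10816)
(-11976 + y) + m = (-11976 - 4763) + 10816 = -16739 + 10816 = -5923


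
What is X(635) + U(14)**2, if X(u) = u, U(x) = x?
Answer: 831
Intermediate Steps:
X(635) + U(14)**2 = 635 + 14**2 = 635 + 196 = 831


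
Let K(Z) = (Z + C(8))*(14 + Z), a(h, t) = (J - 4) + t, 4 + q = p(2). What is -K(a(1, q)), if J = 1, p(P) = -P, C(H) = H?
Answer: 5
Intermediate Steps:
q = -6 (q = -4 - 1*2 = -4 - 2 = -6)
a(h, t) = -3 + t (a(h, t) = (1 - 4) + t = -3 + t)
K(Z) = (8 + Z)*(14 + Z) (K(Z) = (Z + 8)*(14 + Z) = (8 + Z)*(14 + Z))
-K(a(1, q)) = -(112 + (-3 - 6)² + 22*(-3 - 6)) = -(112 + (-9)² + 22*(-9)) = -(112 + 81 - 198) = -1*(-5) = 5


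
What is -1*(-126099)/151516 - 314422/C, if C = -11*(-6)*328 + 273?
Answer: -44875747573/3321382236 ≈ -13.511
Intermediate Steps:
C = 21921 (C = 66*328 + 273 = 21648 + 273 = 21921)
-1*(-126099)/151516 - 314422/C = -1*(-126099)/151516 - 314422/21921 = 126099*(1/151516) - 314422*1/21921 = 126099/151516 - 314422/21921 = -44875747573/3321382236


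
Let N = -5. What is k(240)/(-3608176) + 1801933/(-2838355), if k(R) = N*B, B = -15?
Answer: -500146483141/787791106960 ≈ -0.63487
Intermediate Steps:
k(R) = 75 (k(R) = -5*(-15) = 75)
k(240)/(-3608176) + 1801933/(-2838355) = 75/(-3608176) + 1801933/(-2838355) = 75*(-1/3608176) + 1801933*(-1/2838355) = -75/3608176 - 1801933/2838355 = -500146483141/787791106960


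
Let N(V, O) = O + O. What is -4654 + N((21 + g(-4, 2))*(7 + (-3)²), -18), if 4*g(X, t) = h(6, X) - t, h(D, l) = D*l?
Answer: -4690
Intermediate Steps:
g(X, t) = -t/4 + 3*X/2 (g(X, t) = (6*X - t)/4 = (-t + 6*X)/4 = -t/4 + 3*X/2)
N(V, O) = 2*O
-4654 + N((21 + g(-4, 2))*(7 + (-3)²), -18) = -4654 + 2*(-18) = -4654 - 36 = -4690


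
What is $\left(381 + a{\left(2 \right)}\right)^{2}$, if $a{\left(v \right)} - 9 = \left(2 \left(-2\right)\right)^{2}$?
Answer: $164836$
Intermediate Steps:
$a{\left(v \right)} = 25$ ($a{\left(v \right)} = 9 + \left(2 \left(-2\right)\right)^{2} = 9 + \left(-4\right)^{2} = 9 + 16 = 25$)
$\left(381 + a{\left(2 \right)}\right)^{2} = \left(381 + 25\right)^{2} = 406^{2} = 164836$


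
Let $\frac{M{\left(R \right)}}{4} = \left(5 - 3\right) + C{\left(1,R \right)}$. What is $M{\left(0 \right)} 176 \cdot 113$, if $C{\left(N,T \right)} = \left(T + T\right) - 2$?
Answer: $0$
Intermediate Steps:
$C{\left(N,T \right)} = -2 + 2 T$ ($C{\left(N,T \right)} = 2 T - 2 = -2 + 2 T$)
$M{\left(R \right)} = 8 R$ ($M{\left(R \right)} = 4 \left(\left(5 - 3\right) + \left(-2 + 2 R\right)\right) = 4 \left(2 + \left(-2 + 2 R\right)\right) = 4 \cdot 2 R = 8 R$)
$M{\left(0 \right)} 176 \cdot 113 = 8 \cdot 0 \cdot 176 \cdot 113 = 0 \cdot 176 \cdot 113 = 0 \cdot 113 = 0$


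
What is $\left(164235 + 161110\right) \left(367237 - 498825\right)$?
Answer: $-42811497860$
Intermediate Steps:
$\left(164235 + 161110\right) \left(367237 - 498825\right) = 325345 \left(-131588\right) = -42811497860$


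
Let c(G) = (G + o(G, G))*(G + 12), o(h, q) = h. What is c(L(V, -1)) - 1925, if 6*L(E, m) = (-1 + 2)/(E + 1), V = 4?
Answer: -865889/450 ≈ -1924.2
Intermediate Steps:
L(E, m) = 1/(6*(1 + E)) (L(E, m) = ((-1 + 2)/(E + 1))/6 = (1/(1 + E))/6 = 1/(6*(1 + E)))
c(G) = 2*G*(12 + G) (c(G) = (G + G)*(G + 12) = (2*G)*(12 + G) = 2*G*(12 + G))
c(L(V, -1)) - 1925 = 2*(1/(6*(1 + 4)))*(12 + 1/(6*(1 + 4))) - 1925 = 2*((1/6)/5)*(12 + (1/6)/5) - 1925 = 2*((1/6)*(1/5))*(12 + (1/6)*(1/5)) - 1925 = 2*(1/30)*(12 + 1/30) - 1925 = 2*(1/30)*(361/30) - 1925 = 361/450 - 1925 = -865889/450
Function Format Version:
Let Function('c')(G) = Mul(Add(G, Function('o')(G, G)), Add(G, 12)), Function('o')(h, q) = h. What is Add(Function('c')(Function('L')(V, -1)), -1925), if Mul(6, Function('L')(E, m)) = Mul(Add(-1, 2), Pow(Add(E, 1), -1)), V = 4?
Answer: Rational(-865889, 450) ≈ -1924.2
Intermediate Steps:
Function('L')(E, m) = Mul(Rational(1, 6), Pow(Add(1, E), -1)) (Function('L')(E, m) = Mul(Rational(1, 6), Mul(Add(-1, 2), Pow(Add(E, 1), -1))) = Mul(Rational(1, 6), Mul(1, Pow(Add(1, E), -1))) = Mul(Rational(1, 6), Pow(Add(1, E), -1)))
Function('c')(G) = Mul(2, G, Add(12, G)) (Function('c')(G) = Mul(Add(G, G), Add(G, 12)) = Mul(Mul(2, G), Add(12, G)) = Mul(2, G, Add(12, G)))
Add(Function('c')(Function('L')(V, -1)), -1925) = Add(Mul(2, Mul(Rational(1, 6), Pow(Add(1, 4), -1)), Add(12, Mul(Rational(1, 6), Pow(Add(1, 4), -1)))), -1925) = Add(Mul(2, Mul(Rational(1, 6), Pow(5, -1)), Add(12, Mul(Rational(1, 6), Pow(5, -1)))), -1925) = Add(Mul(2, Mul(Rational(1, 6), Rational(1, 5)), Add(12, Mul(Rational(1, 6), Rational(1, 5)))), -1925) = Add(Mul(2, Rational(1, 30), Add(12, Rational(1, 30))), -1925) = Add(Mul(2, Rational(1, 30), Rational(361, 30)), -1925) = Add(Rational(361, 450), -1925) = Rational(-865889, 450)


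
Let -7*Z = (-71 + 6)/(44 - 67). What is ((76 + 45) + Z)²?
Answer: 376981056/25921 ≈ 14543.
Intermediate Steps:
Z = -65/161 (Z = -(-71 + 6)/(7*(44 - 67)) = -(-65)/(7*(-23)) = -(-65)*(-1)/(7*23) = -⅐*65/23 = -65/161 ≈ -0.40373)
((76 + 45) + Z)² = ((76 + 45) - 65/161)² = (121 - 65/161)² = (19416/161)² = 376981056/25921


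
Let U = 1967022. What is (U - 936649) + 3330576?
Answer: 4360949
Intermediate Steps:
(U - 936649) + 3330576 = (1967022 - 936649) + 3330576 = 1030373 + 3330576 = 4360949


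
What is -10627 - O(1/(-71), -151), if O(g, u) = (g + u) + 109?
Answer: -751534/71 ≈ -10585.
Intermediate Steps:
O(g, u) = 109 + g + u
-10627 - O(1/(-71), -151) = -10627 - (109 + 1/(-71) - 151) = -10627 - (109 - 1/71 - 151) = -10627 - 1*(-2983/71) = -10627 + 2983/71 = -751534/71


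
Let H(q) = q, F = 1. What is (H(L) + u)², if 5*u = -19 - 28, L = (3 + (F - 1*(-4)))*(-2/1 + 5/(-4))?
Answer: 31329/25 ≈ 1253.2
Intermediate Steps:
L = -26 (L = (3 + (1 - 1*(-4)))*(-2/1 + 5/(-4)) = (3 + (1 + 4))*(-2*1 + 5*(-¼)) = (3 + 5)*(-2 - 5/4) = 8*(-13/4) = -26)
u = -47/5 (u = (-19 - 28)/5 = (⅕)*(-47) = -47/5 ≈ -9.4000)
(H(L) + u)² = (-26 - 47/5)² = (-177/5)² = 31329/25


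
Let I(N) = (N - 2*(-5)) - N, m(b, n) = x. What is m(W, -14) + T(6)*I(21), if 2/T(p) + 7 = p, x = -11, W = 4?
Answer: -31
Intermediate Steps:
m(b, n) = -11
T(p) = 2/(-7 + p)
I(N) = 10 (I(N) = (N + 10) - N = (10 + N) - N = 10)
m(W, -14) + T(6)*I(21) = -11 + (2/(-7 + 6))*10 = -11 + (2/(-1))*10 = -11 + (2*(-1))*10 = -11 - 2*10 = -11 - 20 = -31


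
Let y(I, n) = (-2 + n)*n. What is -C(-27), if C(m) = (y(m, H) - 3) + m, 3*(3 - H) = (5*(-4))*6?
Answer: -1733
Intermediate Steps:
H = 43 (H = 3 - 5*(-4)*6/3 = 3 - (-20)*6/3 = 3 - ⅓*(-120) = 3 + 40 = 43)
y(I, n) = n*(-2 + n)
C(m) = 1760 + m (C(m) = (43*(-2 + 43) - 3) + m = (43*41 - 3) + m = (1763 - 3) + m = 1760 + m)
-C(-27) = -(1760 - 27) = -1*1733 = -1733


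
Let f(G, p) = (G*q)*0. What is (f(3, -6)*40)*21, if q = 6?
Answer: 0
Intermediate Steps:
f(G, p) = 0 (f(G, p) = (G*6)*0 = (6*G)*0 = 0)
(f(3, -6)*40)*21 = (0*40)*21 = 0*21 = 0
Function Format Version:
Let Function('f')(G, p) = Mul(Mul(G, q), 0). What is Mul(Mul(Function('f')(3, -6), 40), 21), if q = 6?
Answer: 0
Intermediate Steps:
Function('f')(G, p) = 0 (Function('f')(G, p) = Mul(Mul(G, 6), 0) = Mul(Mul(6, G), 0) = 0)
Mul(Mul(Function('f')(3, -6), 40), 21) = Mul(Mul(0, 40), 21) = Mul(0, 21) = 0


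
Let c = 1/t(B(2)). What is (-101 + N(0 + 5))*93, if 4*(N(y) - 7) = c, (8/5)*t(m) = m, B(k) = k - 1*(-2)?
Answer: -87327/10 ≈ -8732.7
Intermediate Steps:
B(k) = 2 + k (B(k) = k + 2 = 2 + k)
t(m) = 5*m/8
c = ⅖ (c = 1/(5*(2 + 2)/8) = 1/((5/8)*4) = 1/(5/2) = ⅖ ≈ 0.40000)
N(y) = 71/10 (N(y) = 7 + (¼)*(⅖) = 7 + ⅒ = 71/10)
(-101 + N(0 + 5))*93 = (-101 + 71/10)*93 = -939/10*93 = -87327/10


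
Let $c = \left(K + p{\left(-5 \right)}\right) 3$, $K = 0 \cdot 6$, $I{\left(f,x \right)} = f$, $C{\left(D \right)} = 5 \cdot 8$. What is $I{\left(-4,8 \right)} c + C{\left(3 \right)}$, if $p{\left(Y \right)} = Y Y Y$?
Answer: $1540$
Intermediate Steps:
$C{\left(D \right)} = 40$
$K = 0$
$p{\left(Y \right)} = Y^{3}$ ($p{\left(Y \right)} = Y^{2} Y = Y^{3}$)
$c = -375$ ($c = \left(0 + \left(-5\right)^{3}\right) 3 = \left(0 - 125\right) 3 = \left(-125\right) 3 = -375$)
$I{\left(-4,8 \right)} c + C{\left(3 \right)} = \left(-4\right) \left(-375\right) + 40 = 1500 + 40 = 1540$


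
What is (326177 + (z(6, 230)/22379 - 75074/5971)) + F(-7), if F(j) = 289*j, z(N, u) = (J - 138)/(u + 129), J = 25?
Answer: 2221358712760191/6853054033 ≈ 3.2414e+5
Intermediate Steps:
z(N, u) = -113/(129 + u) (z(N, u) = (25 - 138)/(u + 129) = -113/(129 + u))
(326177 + (z(6, 230)/22379 - 75074/5971)) + F(-7) = (326177 + (-113/(129 + 230)/22379 - 75074/5971)) + 289*(-7) = (326177 + (-113/359*(1/22379) - 75074*1/5971)) - 2023 = (326177 + (-113*1/359*(1/22379) - 75074/5971)) - 2023 = (326177 + (-113/359*1/22379 - 75074/5971)) - 2023 = (326177 + (-113/8034061 - 75074/5971)) - 2023 = (326177 - 86164252891/6853054033) - 2023 = 2235222441068950/6853054033 - 2023 = 2221358712760191/6853054033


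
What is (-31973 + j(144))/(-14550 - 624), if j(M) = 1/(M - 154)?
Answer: 106577/50580 ≈ 2.1071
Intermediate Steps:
j(M) = 1/(-154 + M)
(-31973 + j(144))/(-14550 - 624) = (-31973 + 1/(-154 + 144))/(-14550 - 624) = (-31973 + 1/(-10))/(-15174) = (-31973 - 1/10)*(-1/15174) = -319731/10*(-1/15174) = 106577/50580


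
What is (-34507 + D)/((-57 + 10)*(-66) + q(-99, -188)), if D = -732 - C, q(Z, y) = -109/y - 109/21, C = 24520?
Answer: -235928532/12228493 ≈ -19.293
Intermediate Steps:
q(Z, y) = -109/21 - 109/y (q(Z, y) = -109/y - 109*1/21 = -109/y - 109/21 = -109/21 - 109/y)
D = -25252 (D = -732 - 1*24520 = -732 - 24520 = -25252)
(-34507 + D)/((-57 + 10)*(-66) + q(-99, -188)) = (-34507 - 25252)/((-57 + 10)*(-66) + (-109/21 - 109/(-188))) = -59759/(-47*(-66) + (-109/21 - 109*(-1/188))) = -59759/(3102 + (-109/21 + 109/188)) = -59759/(3102 - 18203/3948) = -59759/12228493/3948 = -59759*3948/12228493 = -235928532/12228493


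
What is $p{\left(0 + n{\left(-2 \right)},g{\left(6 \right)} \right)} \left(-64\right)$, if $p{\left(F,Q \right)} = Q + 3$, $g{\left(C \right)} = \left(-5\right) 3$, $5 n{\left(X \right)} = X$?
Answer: $768$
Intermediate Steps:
$n{\left(X \right)} = \frac{X}{5}$
$g{\left(C \right)} = -15$
$p{\left(F,Q \right)} = 3 + Q$
$p{\left(0 + n{\left(-2 \right)},g{\left(6 \right)} \right)} \left(-64\right) = \left(3 - 15\right) \left(-64\right) = \left(-12\right) \left(-64\right) = 768$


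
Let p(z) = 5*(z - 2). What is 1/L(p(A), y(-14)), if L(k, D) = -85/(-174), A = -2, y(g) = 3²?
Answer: 174/85 ≈ 2.0471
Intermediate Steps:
y(g) = 9
p(z) = -10 + 5*z (p(z) = 5*(-2 + z) = -10 + 5*z)
L(k, D) = 85/174 (L(k, D) = -85*(-1/174) = 85/174)
1/L(p(A), y(-14)) = 1/(85/174) = 174/85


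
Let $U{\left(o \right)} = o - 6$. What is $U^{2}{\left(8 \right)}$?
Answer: $4$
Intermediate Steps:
$U{\left(o \right)} = -6 + o$
$U^{2}{\left(8 \right)} = \left(-6 + 8\right)^{2} = 2^{2} = 4$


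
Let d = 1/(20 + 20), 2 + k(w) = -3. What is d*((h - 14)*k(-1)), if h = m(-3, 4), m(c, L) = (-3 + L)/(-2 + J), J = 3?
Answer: 13/8 ≈ 1.6250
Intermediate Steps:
k(w) = -5 (k(w) = -2 - 3 = -5)
m(c, L) = -3 + L (m(c, L) = (-3 + L)/(-2 + 3) = (-3 + L)/1 = (-3 + L)*1 = -3 + L)
d = 1/40 ≈ 0.025000
h = 1 (h = -3 + 4 = 1)
d*((h - 14)*k(-1)) = ((1 - 14)*(-5))/40 = (-13*(-5))/40 = (1/40)*65 = 13/8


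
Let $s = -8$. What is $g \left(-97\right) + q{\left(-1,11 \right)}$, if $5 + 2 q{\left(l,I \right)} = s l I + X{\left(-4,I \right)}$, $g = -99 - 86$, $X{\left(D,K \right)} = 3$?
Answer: $17988$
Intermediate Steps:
$g = -185$ ($g = -99 - 86 = -185$)
$q{\left(l,I \right)} = -1 - 4 I l$ ($q{\left(l,I \right)} = - \frac{5}{2} + \frac{- 8 l I + 3}{2} = - \frac{5}{2} + \frac{- 8 I l + 3}{2} = - \frac{5}{2} + \frac{3 - 8 I l}{2} = - \frac{5}{2} - \left(- \frac{3}{2} + 4 I l\right) = -1 - 4 I l$)
$g \left(-97\right) + q{\left(-1,11 \right)} = \left(-185\right) \left(-97\right) - \left(1 + 44 \left(-1\right)\right) = 17945 + \left(-1 + 44\right) = 17945 + 43 = 17988$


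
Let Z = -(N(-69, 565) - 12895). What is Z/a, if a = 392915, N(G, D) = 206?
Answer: 12689/392915 ≈ 0.032295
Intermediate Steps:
Z = 12689 (Z = -(206 - 12895) = -1*(-12689) = 12689)
Z/a = 12689/392915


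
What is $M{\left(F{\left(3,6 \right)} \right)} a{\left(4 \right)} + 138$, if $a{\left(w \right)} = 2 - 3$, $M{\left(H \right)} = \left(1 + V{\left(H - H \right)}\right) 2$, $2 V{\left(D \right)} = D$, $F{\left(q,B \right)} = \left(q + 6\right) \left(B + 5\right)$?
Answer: $136$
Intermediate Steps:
$F{\left(q,B \right)} = \left(5 + B\right) \left(6 + q\right)$ ($F{\left(q,B \right)} = \left(6 + q\right) \left(5 + B\right) = \left(5 + B\right) \left(6 + q\right)$)
$V{\left(D \right)} = \frac{D}{2}$
$M{\left(H \right)} = 2$ ($M{\left(H \right)} = \left(1 + \frac{H - H}{2}\right) 2 = \left(1 + \frac{1}{2} \cdot 0\right) 2 = \left(1 + 0\right) 2 = 1 \cdot 2 = 2$)
$a{\left(w \right)} = -1$
$M{\left(F{\left(3,6 \right)} \right)} a{\left(4 \right)} + 138 = 2 \left(-1\right) + 138 = -2 + 138 = 136$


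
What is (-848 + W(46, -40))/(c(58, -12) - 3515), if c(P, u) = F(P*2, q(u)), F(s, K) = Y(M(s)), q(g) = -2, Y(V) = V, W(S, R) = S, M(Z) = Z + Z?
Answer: 802/3283 ≈ 0.24429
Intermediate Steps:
M(Z) = 2*Z
F(s, K) = 2*s
c(P, u) = 4*P (c(P, u) = 2*(P*2) = 2*(2*P) = 4*P)
(-848 + W(46, -40))/(c(58, -12) - 3515) = (-848 + 46)/(4*58 - 3515) = -802/(232 - 3515) = -802/(-3283) = -802*(-1/3283) = 802/3283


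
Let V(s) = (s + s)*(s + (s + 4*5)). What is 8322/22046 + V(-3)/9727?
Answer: 541755/1468777 ≈ 0.36885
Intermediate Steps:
V(s) = 2*s*(20 + 2*s) (V(s) = (2*s)*(s + (s + 20)) = (2*s)*(s + (20 + s)) = (2*s)*(20 + 2*s) = 2*s*(20 + 2*s))
8322/22046 + V(-3)/9727 = 8322/22046 + (4*(-3)*(10 - 3))/9727 = 8322*(1/22046) + (4*(-3)*7)*(1/9727) = 57/151 - 84*1/9727 = 57/151 - 84/9727 = 541755/1468777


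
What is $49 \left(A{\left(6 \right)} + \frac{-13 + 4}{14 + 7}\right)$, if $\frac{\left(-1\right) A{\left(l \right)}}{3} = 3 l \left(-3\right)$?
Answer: $7917$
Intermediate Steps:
$A{\left(l \right)} = 27 l$ ($A{\left(l \right)} = - 3 \cdot 3 l \left(-3\right) = - 3 \left(- 9 l\right) = 27 l$)
$49 \left(A{\left(6 \right)} + \frac{-13 + 4}{14 + 7}\right) = 49 \left(27 \cdot 6 + \frac{-13 + 4}{14 + 7}\right) = 49 \left(162 - \frac{9}{21}\right) = 49 \left(162 - \frac{3}{7}\right) = 49 \cdot \frac{1131}{7} = 7917$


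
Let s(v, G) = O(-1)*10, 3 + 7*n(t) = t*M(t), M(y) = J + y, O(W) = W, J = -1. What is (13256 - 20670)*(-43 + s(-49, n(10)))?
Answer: 392942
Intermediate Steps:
M(y) = -1 + y
n(t) = -3/7 + t*(-1 + t)/7 (n(t) = -3/7 + (t*(-1 + t))/7 = -3/7 + t*(-1 + t)/7)
s(v, G) = -10 (s(v, G) = -1*10 = -10)
(13256 - 20670)*(-43 + s(-49, n(10))) = (13256 - 20670)*(-43 - 10) = -7414*(-53) = 392942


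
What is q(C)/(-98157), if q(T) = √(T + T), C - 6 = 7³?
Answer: -√698/98157 ≈ -0.00026916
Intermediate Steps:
C = 349 (C = 6 + 7³ = 6 + 343 = 349)
q(T) = √2*√T (q(T) = √(2*T) = √2*√T)
q(C)/(-98157) = (√2*√349)/(-98157) = √698*(-1/98157) = -√698/98157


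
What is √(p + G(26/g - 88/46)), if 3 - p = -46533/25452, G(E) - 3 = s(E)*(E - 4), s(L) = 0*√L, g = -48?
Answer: √140866215/4242 ≈ 2.7979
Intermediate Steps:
s(L) = 0
G(E) = 3 (G(E) = 3 + 0*(E - 4) = 3 + 0*(-4 + E) = 3 + 0 = 3)
p = 40963/8484 (p = 3 - (-46533)/25452 = 3 - 1*(-15511/8484) = 3 + 15511/8484 = 40963/8484 ≈ 4.8283)
√(p + G(26/g - 88/46)) = √(40963/8484 + 3) = √(66415/8484) = √140866215/4242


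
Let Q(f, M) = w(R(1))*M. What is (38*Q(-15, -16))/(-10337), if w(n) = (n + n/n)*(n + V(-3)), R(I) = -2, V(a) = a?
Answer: 3040/10337 ≈ 0.29409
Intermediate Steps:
w(n) = (1 + n)*(-3 + n) (w(n) = (n + n/n)*(n - 3) = (n + 1)*(-3 + n) = (1 + n)*(-3 + n))
Q(f, M) = 5*M (Q(f, M) = (-3 + (-2)**2 - 2*(-2))*M = (-3 + 4 + 4)*M = 5*M)
(38*Q(-15, -16))/(-10337) = (38*(5*(-16)))/(-10337) = (38*(-80))*(-1/10337) = -3040*(-1/10337) = 3040/10337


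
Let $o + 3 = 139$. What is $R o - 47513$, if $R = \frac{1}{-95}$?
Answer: $- \frac{4513871}{95} \approx -47514.0$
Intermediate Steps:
$o = 136$ ($o = -3 + 139 = 136$)
$R = - \frac{1}{95} \approx -0.010526$
$R o - 47513 = \left(- \frac{1}{95}\right) 136 - 47513 = - \frac{136}{95} - 47513 = - \frac{4513871}{95}$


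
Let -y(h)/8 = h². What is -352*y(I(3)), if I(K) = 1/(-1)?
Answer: 2816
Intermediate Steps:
I(K) = -1
y(h) = -8*h²
-352*y(I(3)) = -(-2816)*(-1)² = -(-2816) = -352*(-8) = 2816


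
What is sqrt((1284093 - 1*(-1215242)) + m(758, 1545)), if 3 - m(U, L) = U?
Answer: 6*sqrt(69405) ≈ 1580.7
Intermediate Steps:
m(U, L) = 3 - U
sqrt((1284093 - 1*(-1215242)) + m(758, 1545)) = sqrt((1284093 - 1*(-1215242)) + (3 - 1*758)) = sqrt((1284093 + 1215242) + (3 - 758)) = sqrt(2499335 - 755) = sqrt(2498580) = 6*sqrt(69405)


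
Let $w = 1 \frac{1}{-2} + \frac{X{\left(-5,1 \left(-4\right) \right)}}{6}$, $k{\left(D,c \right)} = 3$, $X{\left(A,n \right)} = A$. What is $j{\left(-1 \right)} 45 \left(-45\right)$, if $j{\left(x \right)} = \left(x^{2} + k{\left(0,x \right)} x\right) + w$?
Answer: $6750$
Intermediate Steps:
$w = - \frac{4}{3}$ ($w = 1 \frac{1}{-2} - \frac{5}{6} = 1 \left(- \frac{1}{2}\right) - \frac{5}{6} = - \frac{1}{2} - \frac{5}{6} = - \frac{4}{3} \approx -1.3333$)
$j{\left(x \right)} = - \frac{4}{3} + x^{2} + 3 x$ ($j{\left(x \right)} = \left(x^{2} + 3 x\right) - \frac{4}{3} = - \frac{4}{3} + x^{2} + 3 x$)
$j{\left(-1 \right)} 45 \left(-45\right) = \left(- \frac{4}{3} + \left(-1\right)^{2} + 3 \left(-1\right)\right) 45 \left(-45\right) = \left(- \frac{4}{3} + 1 - 3\right) 45 \left(-45\right) = \left(- \frac{10}{3}\right) 45 \left(-45\right) = \left(-150\right) \left(-45\right) = 6750$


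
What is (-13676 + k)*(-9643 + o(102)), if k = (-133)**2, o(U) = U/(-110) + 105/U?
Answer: -72363294847/1870 ≈ -3.8697e+7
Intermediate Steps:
o(U) = 105/U - U/110 (o(U) = U*(-1/110) + 105/U = -U/110 + 105/U = 105/U - U/110)
k = 17689
(-13676 + k)*(-9643 + o(102)) = (-13676 + 17689)*(-9643 + (105/102 - 1/110*102)) = 4013*(-9643 + (105*(1/102) - 51/55)) = 4013*(-9643 + (35/34 - 51/55)) = 4013*(-9643 + 191/1870) = 4013*(-18032219/1870) = -72363294847/1870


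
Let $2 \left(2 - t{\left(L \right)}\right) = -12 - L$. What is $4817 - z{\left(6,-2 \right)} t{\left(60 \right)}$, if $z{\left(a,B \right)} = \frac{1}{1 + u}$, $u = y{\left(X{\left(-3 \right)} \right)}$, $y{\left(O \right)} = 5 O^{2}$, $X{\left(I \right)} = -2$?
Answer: $\frac{101119}{21} \approx 4815.2$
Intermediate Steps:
$t{\left(L \right)} = 8 + \frac{L}{2}$ ($t{\left(L \right)} = 2 - \frac{-12 - L}{2} = 2 + \left(6 + \frac{L}{2}\right) = 8 + \frac{L}{2}$)
$u = 20$ ($u = 5 \left(-2\right)^{2} = 5 \cdot 4 = 20$)
$z{\left(a,B \right)} = \frac{1}{21}$ ($z{\left(a,B \right)} = \frac{1}{1 + 20} = \frac{1}{21}$)
$4817 - z{\left(6,-2 \right)} t{\left(60 \right)} = 4817 - \frac{8 + \frac{1}{2} \cdot 60}{21} = 4817 - \frac{8 + 30}{21} = 4817 - \frac{1}{21} \cdot 38 = 4817 - \frac{38}{21} = \frac{101119}{21}$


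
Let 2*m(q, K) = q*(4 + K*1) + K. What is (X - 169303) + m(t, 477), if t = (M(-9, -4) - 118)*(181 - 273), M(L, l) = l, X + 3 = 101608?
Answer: 5263825/2 ≈ 2.6319e+6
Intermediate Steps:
X = 101605 (X = -3 + 101608 = 101605)
t = 11224 (t = (-4 - 118)*(181 - 273) = -122*(-92) = 11224)
m(q, K) = K/2 + q*(4 + K)/2 (m(q, K) = (q*(4 + K*1) + K)/2 = (q*(4 + K) + K)/2 = (K + q*(4 + K))/2 = K/2 + q*(4 + K)/2)
(X - 169303) + m(t, 477) = (101605 - 169303) + ((½)*477 + 2*11224 + (½)*477*11224) = -67698 + (477/2 + 22448 + 2676924) = -67698 + 5399221/2 = 5263825/2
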